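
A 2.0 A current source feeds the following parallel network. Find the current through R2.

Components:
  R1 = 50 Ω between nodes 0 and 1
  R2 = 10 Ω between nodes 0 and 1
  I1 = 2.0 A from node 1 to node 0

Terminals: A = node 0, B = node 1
All resistors sit directly between nodes 0 and 1, so they are in parallel and share one voltage V; the full source current 2 A splits among them.
1/R_par = 1/50 + 1/10 = 0.12 S  =>  R_par = 8.333 Ω
V = I × R_par = 2 × 8.333 = 16.67 V
I_R2 = V/R2 = 16.67/10 = 1.667 A

Final answer: 1.667 A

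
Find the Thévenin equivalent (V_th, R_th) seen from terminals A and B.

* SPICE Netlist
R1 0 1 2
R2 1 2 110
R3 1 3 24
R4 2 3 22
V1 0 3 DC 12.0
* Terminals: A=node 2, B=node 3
Step 1 — V_th is the open-circuit voltage V_A - V_B (nothing connected across the terminals).
Nodal analysis, taking node 3 as the 0 V reference.
Source V1 fixes V_0 = 12 V.
KCL at each unknown node (sum of currents leaving = 0; resistances in Ω):
  Node 1: (V_1 - 12)/2 + (V_1 - V_2)/110 + (V_1 - 0)/24 = 0
  Node 2: (V_2 - V_1)/110 + (V_2 - 0)/22 = 0
Collecting terms (coefficients in siemens):
  0.5508·V_1 - 0.009091·V_2 = 6
  0.05455·V_2 - 0.009091·V_1 = 0
Determinant D = (0.5508)(0.05455) - (-0.009091)(-0.009091) = 0.02996
V_1 = [(6)(0.05455) - (-0.009091)(0)]/D = 10.92 V
V_2 = [(0.5508)(0) - (6)(-0.009091)]/D = 1.821 V
V_th = V_2 - V_3 = 1.821 - 0 = 1.821 V
Step 2 — R_th: zero the source — replace V1 by a short circuit (node 3 merges into node 0) — and find the resistance seen between A (node 2) and B (node 0).
Reduce the network between node 2 (A) and node 0 (B) by series/parallel combination:
  Rp1 = R1 ‖ R3 (parallel, both between nodes 0 and 1) = 1/(1/2 + 1/24) = 1.846 Ω
  Rs1 = R2 + Rp1 (series, joined only at node 1) = 110 + 1.846 = 111.8 Ω
  Rp2 = R4 ‖ Rs1 (parallel, both between nodes 0 and 2) = 1/(1/22 + 1/111.8) = 18.38 Ω
R_th = 18.38 Ω

Final answer: V_th = 1.821 V, R_th = 18.38 Ω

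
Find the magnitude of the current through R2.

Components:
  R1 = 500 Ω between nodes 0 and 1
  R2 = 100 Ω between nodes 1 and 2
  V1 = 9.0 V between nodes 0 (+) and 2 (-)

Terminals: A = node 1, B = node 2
Nodal analysis, taking node 2 as the 0 V reference.
Source V1 fixes V_0 = 9 V.
KCL at each unknown node (sum of currents leaving = 0; resistances in Ω):
  Node 1: (V_1 - 9)/500 + (V_1 - 0)/100 = 0
Collecting terms: 0.012 × V_1 = 0.018  =>  V_1 = 1.5 V
I_R2 = (V_1 - V_2)/R2 = (1.5 - 0)/100 = 0.015 A
|I_R2| = 0.015 A

Final answer: |I_R2| = 0.015 A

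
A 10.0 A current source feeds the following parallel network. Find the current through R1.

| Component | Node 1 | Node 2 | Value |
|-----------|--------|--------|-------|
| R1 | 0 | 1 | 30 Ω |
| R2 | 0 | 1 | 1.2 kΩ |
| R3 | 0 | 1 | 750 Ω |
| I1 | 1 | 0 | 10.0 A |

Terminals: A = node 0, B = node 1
All resistors sit directly between nodes 0 and 1, so they are in parallel and share one voltage V; the full source current 10 A splits among them.
1/R_par = 1/30 + 1/1200 + 1/750 = 0.0355 S  =>  R_par = 28.17 Ω
V = I × R_par = 10 × 28.17 = 281.7 V
I_R1 = V/R1 = 281.7/30 = 9.39 A

Final answer: 9.39 A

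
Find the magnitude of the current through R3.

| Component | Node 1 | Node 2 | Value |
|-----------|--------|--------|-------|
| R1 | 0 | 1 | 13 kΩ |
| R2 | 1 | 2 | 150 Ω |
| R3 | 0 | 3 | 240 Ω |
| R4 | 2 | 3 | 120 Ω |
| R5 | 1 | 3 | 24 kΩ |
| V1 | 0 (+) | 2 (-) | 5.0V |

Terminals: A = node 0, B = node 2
Nodal analysis, taking node 2 as the 0 V reference.
Source V1 fixes V_0 = 5 V.
KCL at each unknown node (sum of currents leaving = 0; resistances in Ω):
  Node 1: (V_1 - 5)/13000 + (V_1 - 0)/150 + (V_1 - V_3)/24000 = 0
  Node 3: (V_3 - 5)/240 + (V_3 - 0)/120 + (V_3 - V_1)/24000 = 0
Collecting terms (coefficients in siemens):
  0.006785·V_1 - 0.00004167·V_3 = 0.0003846
  0.01254·V_3 - 0.00004167·V_1 = 0.02083
Determinant D = (0.006785)(0.01254) - (-0.00004167)(-0.00004167) = 0.0000851
V_1 = [(0.0003846)(0.01254) - (-0.00004167)(0.02083)]/D = 0.06689 V
V_3 = [(0.006785)(0.02083) - (0.0003846)(-0.00004167)]/D = 1.661 V
I_R3 = (V_0 - V_3)/R3 = (5 - 1.661)/240 = 0.01391 A
|I_R3| = 0.01391 A

Final answer: |I_R3| = 0.01391 A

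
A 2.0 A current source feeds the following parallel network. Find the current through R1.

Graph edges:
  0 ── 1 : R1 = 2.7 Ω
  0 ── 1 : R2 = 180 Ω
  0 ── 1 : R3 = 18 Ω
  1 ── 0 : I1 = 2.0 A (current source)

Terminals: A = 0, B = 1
All resistors sit directly between nodes 0 and 1, so they are in parallel and share one voltage V; the full source current 2 A splits among them.
1/R_par = 1/2.7 + 1/180 + 1/18 = 0.4315 S  =>  R_par = 2.318 Ω
V = I × R_par = 2 × 2.318 = 4.635 V
I_R1 = V/R1 = 4.635/2.7 = 1.717 A

Final answer: 1.717 A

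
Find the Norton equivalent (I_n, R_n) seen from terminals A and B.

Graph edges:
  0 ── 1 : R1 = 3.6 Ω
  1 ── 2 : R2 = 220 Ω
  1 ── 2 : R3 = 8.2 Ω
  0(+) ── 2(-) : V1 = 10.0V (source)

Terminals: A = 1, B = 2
Find the Thévenin equivalent first; then I_n = V_th/R_th and R_n = R_th.
Step 1 — V_th is the open-circuit voltage V_A - V_B (nothing connected across the terminals).
Nodal analysis, taking node 2 as the 0 V reference.
Source V1 fixes V_0 = 10 V.
KCL at each unknown node (sum of currents leaving = 0; resistances in Ω):
  Node 1: (V_1 - 10)/3.6 + (V_1 - 0)/220 + (V_1 - 0)/8.2 = 0
Collecting terms: 0.4043 × V_1 = 2.778  =>  V_1 = 6.871 V
V_th = V_1 - V_2 = 6.871 - 0 = 6.871 V
Step 2 — R_th: zero the source — replace V1 by a short circuit (node 2 merges into node 0) — and find the resistance seen between A (node 1) and B (node 0).
Reduce the network between node 1 (A) and node 0 (B) by series/parallel combination:
  Rp1 = R1 ‖ R2 ‖ R3 (parallel, all between nodes 0 and 1) = 1/(1/3.6 + 1/220 + 1/8.2) = 2.474 Ω
R_th = 2.474 Ω
I_n = V_th/R_th = 6.871/2.474 = 2.778 A, and R_n = R_th = 2.474 Ω

Final answer: I_n = 2.778 A, R_n = 2.474 Ω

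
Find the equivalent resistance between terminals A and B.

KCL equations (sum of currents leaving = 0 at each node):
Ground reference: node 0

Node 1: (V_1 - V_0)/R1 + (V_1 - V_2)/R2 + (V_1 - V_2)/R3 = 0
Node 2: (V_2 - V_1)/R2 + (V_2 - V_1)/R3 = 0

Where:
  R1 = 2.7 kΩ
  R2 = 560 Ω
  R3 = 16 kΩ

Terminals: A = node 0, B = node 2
Reduce the network between node 0 (A) and node 2 (B) by series/parallel combination:
  Rp1 = R2 ‖ R3 (parallel, both between nodes 1 and 2) = 1/(1/560 + 1/16000) = 541.1 Ω
  Rs1 = R1 + Rp1 (series, joined only at node 1) = 2700 + 541.1 = 3241 Ω
R_eq = 3.241 kΩ

Final answer: 3.241 kΩ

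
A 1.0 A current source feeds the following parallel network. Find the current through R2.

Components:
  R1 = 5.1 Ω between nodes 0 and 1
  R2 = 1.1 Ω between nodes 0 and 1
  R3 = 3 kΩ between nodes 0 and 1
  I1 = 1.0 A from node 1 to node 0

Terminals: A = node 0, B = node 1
All resistors sit directly between nodes 0 and 1, so they are in parallel and share one voltage V; the full source current 1 A splits among them.
1/R_par = 1/5.1 + 1/1.1 + 1/3000 = 1.106 S  =>  R_par = 0.9046 Ω
V = I × R_par = 1 × 0.9046 = 0.9046 V
I_R2 = V/R2 = 0.9046/1.1 = 0.8223 A

Final answer: 0.8223 A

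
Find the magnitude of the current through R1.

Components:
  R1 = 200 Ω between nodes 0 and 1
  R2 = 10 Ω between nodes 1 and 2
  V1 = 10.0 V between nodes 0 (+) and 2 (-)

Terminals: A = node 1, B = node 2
Nodal analysis, taking node 2 as the 0 V reference.
Source V1 fixes V_0 = 10 V.
KCL at each unknown node (sum of currents leaving = 0; resistances in Ω):
  Node 1: (V_1 - 10)/200 + (V_1 - 0)/10 = 0
Collecting terms: 0.105 × V_1 = 0.05  =>  V_1 = 0.4762 V
I_R1 = (V_0 - V_1)/R1 = (10 - 0.4762)/200 = 0.04762 A
|I_R1| = 0.04762 A

Final answer: |I_R1| = 0.04762 A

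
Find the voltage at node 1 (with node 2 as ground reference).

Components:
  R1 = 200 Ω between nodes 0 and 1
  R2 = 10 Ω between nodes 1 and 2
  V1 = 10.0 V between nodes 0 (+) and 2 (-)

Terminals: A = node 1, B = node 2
Nodal analysis, taking node 2 as the 0 V reference.
Source V1 fixes V_0 = 10 V.
KCL at each unknown node (sum of currents leaving = 0; resistances in Ω):
  Node 1: (V_1 - 10)/200 + (V_1 - 0)/10 = 0
Collecting terms: 0.105 × V_1 = 0.05  =>  V_1 = 0.4762 V
The requested potential is V_1 = 0.4762 V.

Final answer: V_1 = 0.4762 V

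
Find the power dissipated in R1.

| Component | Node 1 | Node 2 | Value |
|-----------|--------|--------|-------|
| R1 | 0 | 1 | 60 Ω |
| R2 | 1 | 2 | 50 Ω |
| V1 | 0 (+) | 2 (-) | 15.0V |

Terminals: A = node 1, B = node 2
Nodal analysis, taking node 2 as the 0 V reference.
Source V1 fixes V_0 = 15 V.
KCL at each unknown node (sum of currents leaving = 0; resistances in Ω):
  Node 1: (V_1 - 15)/60 + (V_1 - 0)/50 = 0
Collecting terms: 0.03667 × V_1 = 0.25  =>  V_1 = 6.818 V
I_R1 = (V_0 - V_1)/R1 = (15 - 6.818)/60 = 0.1364 A
P_R1 = I_R1² × R1 = (0.1364)² × 60 = 1.116 W

Final answer: 1.116 W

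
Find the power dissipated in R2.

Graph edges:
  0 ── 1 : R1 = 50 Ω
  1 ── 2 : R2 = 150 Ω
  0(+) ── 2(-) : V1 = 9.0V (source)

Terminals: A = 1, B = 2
Nodal analysis, taking node 2 as the 0 V reference.
Source V1 fixes V_0 = 9 V.
KCL at each unknown node (sum of currents leaving = 0; resistances in Ω):
  Node 1: (V_1 - 9)/50 + (V_1 - 0)/150 = 0
Collecting terms: 0.02667 × V_1 = 0.18  =>  V_1 = 6.75 V
I_R2 = (V_1 - V_2)/R2 = (6.75 - 0)/150 = 0.045 A
P_R2 = I_R2² × R2 = (0.045)² × 150 = 0.3038 W

Final answer: 0.3038 W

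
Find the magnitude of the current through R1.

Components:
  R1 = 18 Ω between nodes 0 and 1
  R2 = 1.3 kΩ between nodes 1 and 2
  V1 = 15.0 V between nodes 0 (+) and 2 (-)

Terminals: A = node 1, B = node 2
Nodal analysis, taking node 2 as the 0 V reference.
Source V1 fixes V_0 = 15 V.
KCL at each unknown node (sum of currents leaving = 0; resistances in Ω):
  Node 1: (V_1 - 15)/18 + (V_1 - 0)/1300 = 0
Collecting terms: 0.05632 × V_1 = 0.8333  =>  V_1 = 14.8 V
I_R1 = (V_0 - V_1)/R1 = (15 - 14.8)/18 = 0.01138 A
|I_R1| = 0.01138 A

Final answer: |I_R1| = 0.01138 A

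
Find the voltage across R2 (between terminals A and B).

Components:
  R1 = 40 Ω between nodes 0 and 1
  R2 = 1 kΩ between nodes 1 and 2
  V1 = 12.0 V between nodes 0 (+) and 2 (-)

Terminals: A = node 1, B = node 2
R1 and R2 are in series across V1 (node 0 → node 1 → node 2), and the output A–B is taken across R2, so this is a voltage divider.
Series current: I = V1/(R1 + R2) = 12/(40 + 1000) = 12/1040 = 0.01154 A
V_R2 = I × R2 = V1 × R2/(R1 + R2) = 12 × 1000/1040 = 11.54 V

Final answer: 11.54 V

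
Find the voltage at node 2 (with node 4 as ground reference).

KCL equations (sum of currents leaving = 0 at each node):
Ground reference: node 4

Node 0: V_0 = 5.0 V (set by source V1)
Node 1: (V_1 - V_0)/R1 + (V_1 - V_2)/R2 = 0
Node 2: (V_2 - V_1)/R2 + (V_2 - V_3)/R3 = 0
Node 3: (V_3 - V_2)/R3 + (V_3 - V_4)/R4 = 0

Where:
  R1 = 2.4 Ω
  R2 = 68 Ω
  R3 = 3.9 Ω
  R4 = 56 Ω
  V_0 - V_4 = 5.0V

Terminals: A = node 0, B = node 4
Nodal analysis, taking node 4 as the 0 V reference.
Source V1 fixes V_0 = 5 V.
KCL at each unknown node (sum of currents leaving = 0; resistances in Ω):
  Node 1: (V_1 - 5)/2.4 + (V_1 - V_2)/68 = 0
  Node 2: (V_2 - V_1)/68 + (V_2 - V_3)/3.9 = 0
  Node 3: (V_3 - V_2)/3.9 + (V_3 - 0)/56 = 0
Collecting terms (coefficients in siemens):
  0.4314·V_1 - 0.01471·V_2 = 2.083
  0.2711·V_2 - 0.01471·V_1 - 0.2564·V_3 = 0
  0.2743·V_3 - 0.2564·V_2 = 0
Solving these 3 simultaneous equations (Gaussian elimination) gives:
  V_1 = 4.908 V, V_2 = 2.299 V, V_3 = 2.149 V
The requested potential is V_2 = 2.299 V.

Final answer: V_2 = 2.299 V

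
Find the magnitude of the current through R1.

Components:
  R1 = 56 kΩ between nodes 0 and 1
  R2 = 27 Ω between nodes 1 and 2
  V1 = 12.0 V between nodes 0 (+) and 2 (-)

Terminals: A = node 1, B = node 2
Nodal analysis, taking node 2 as the 0 V reference.
Source V1 fixes V_0 = 12 V.
KCL at each unknown node (sum of currents leaving = 0; resistances in Ω):
  Node 1: (V_1 - 12)/56000 + (V_1 - 0)/27 = 0
Collecting terms: 0.03705 × V_1 = 0.0002143  =>  V_1 = 0.005783 V
I_R1 = (V_0 - V_1)/R1 = (12 - 0.005783)/56000 = 0.0002142 A
|I_R1| = 0.0002142 A

Final answer: |I_R1| = 0.0002142 A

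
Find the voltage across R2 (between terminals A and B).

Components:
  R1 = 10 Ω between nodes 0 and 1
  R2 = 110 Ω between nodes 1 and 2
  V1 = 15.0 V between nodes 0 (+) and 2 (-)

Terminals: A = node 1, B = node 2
R1 and R2 are in series across V1 (node 0 → node 1 → node 2), and the output A–B is taken across R2, so this is a voltage divider.
Series current: I = V1/(R1 + R2) = 15/(10 + 110) = 15/120 = 0.125 A
V_R2 = I × R2 = V1 × R2/(R1 + R2) = 15 × 110/120 = 13.75 V

Final answer: 13.75 V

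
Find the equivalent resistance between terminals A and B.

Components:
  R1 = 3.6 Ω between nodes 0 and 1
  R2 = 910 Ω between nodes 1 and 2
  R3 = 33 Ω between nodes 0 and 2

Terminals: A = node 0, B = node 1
Reduce the network between node 0 (A) and node 1 (B) by series/parallel combination:
  Rs1 = R3 + R2 (series, joined only at node 2) = 33 + 910 = 943 Ω
  Rp1 = R1 ‖ Rs1 (parallel, both between nodes 0 and 1) = 1/(1/3.6 + 1/943) = 3.586 Ω
R_eq = 3.586 Ω

Final answer: 3.586 Ω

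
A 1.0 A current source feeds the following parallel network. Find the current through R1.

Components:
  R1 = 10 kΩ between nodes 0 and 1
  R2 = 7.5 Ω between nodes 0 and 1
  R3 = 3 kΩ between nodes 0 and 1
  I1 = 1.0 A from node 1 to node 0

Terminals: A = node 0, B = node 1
All resistors sit directly between nodes 0 and 1, so they are in parallel and share one voltage V; the full source current 1 A splits among them.
1/R_par = 1/10000 + 1/7.5 + 1/3000 = 0.1338 S  =>  R_par = 7.476 Ω
V = I × R_par = 1 × 7.476 = 7.476 V
I_R1 = V/R1 = 7.476/10000 = 0.0007476 A

Final answer: 0.0007476 A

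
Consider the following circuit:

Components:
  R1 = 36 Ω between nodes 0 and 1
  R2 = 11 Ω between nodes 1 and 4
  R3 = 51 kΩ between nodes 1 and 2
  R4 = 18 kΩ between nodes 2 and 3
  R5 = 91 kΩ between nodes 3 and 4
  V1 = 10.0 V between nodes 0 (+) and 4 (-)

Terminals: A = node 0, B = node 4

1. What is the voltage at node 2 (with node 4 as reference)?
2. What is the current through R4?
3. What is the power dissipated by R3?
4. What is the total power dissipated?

Nodal analysis, taking node 4 as the 0 V reference.
Source V1 fixes V_0 = 10 V.
KCL at each unknown node (sum of currents leaving = 0; resistances in Ω):
  Node 1: (V_1 - 10)/36 + (V_1 - 0)/11 + (V_1 - V_2)/51000 = 0
  Node 2: (V_2 - V_1)/51000 + (V_2 - V_3)/18000 = 0
  Node 3: (V_3 - V_2)/18000 + (V_3 - 0)/91000 = 0
Collecting terms (coefficients in siemens):
  0.1187·V_1 - 0.00001961·V_2 = 0.2778
  0.00007516·V_2 - 0.00001961·V_1 - 0.00005556·V_3 = 0
  0.00006654·V_3 - 0.00005556·V_2 = 0
Solving these 3 simultaneous equations (Gaussian elimination) gives:
  V_1 = 2.34 V, V_2 = 1.594 V, V_3 = 1.331 V
Part 1:
  Read off the nodal solution: V_2 = 1.594 V
Part 2:
  I_R4 = (V_2 - V_3)/R4 = (1.594 - 1.331)/18000 = 0.00001463 A
  Magnitude: I_R4 = 0.00001463 A
Part 3:
  I_R3 = (V_1 - V_2)/R3 = (2.34 - 1.594)/51000 = 0.00001463 A
  P_R3 = I_R3² × R3 = (0.00001463)² × 51000 = 0.00001091 W
Part 4:
  Power in each resistor, P = (ΔV)²/R:
    P_R1 = (10 - 2.34)²/36 = 1.63 W
    P_R2 = (2.34 - 0)²/11 = 0.4979 W
    P_R3 = (2.34 - 1.594)²/51000 = 0.00001091 W
    P_R4 = (1.594 - 1.331)²/18000 = 0.000003851 W
    P_R5 = (1.331 - 0)²/91000 = 0.00001947 W
  P_total = P_R1 + P_R2 + P_R3 + P_R4 + P_R5 = 2.128 W

Final answers:
1. V_2 = 1.594 V
2. I_R4 = 1.463e-05 A
3. P_R3 = 1.091e-05 W
4. P_total = 2.128 W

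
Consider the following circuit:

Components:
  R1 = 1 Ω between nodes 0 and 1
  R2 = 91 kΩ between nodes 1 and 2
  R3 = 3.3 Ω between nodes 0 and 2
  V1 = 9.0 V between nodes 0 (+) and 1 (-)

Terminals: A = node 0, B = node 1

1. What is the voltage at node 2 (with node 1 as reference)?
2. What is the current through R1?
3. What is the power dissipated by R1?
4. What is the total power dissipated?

Nodal analysis, taking node 1 as the 0 V reference.
Source V1 fixes V_0 = 9 V.
KCL at each unknown node (sum of currents leaving = 0; resistances in Ω):
  Node 2: (V_2 - 0)/91000 + (V_2 - 9)/3.3 = 0
Collecting terms: 0.303 × V_2 = 2.727  =>  V_2 = 9 V
Part 1:
  Read off the nodal solution: V_2 = 9 V
Part 2:
  I_R1 = (V_0 - V_1)/R1 = (9 - 0)/1 = 9 A
  Magnitude: I_R1 = 9 A
Part 3:
  I_R1 = (V_0 - V_1)/R1 = (9 - 0)/1 = 9 A
  P_R1 = I_R1² × R1 = (9)² × 1 = 81 W
Part 4:
  Power in each resistor, P = (ΔV)²/R:
    P_R1 = (9 - 0)²/1 = 81 W
    P_R2 = (0 - 9)²/91000 = 0.00089 W
    P_R3 = (9 - 9)²/3.3 = 0.00000003228 W
  P_total = P_R1 + P_R2 + P_R3 = 81 W

Final answers:
1. V_2 = 9 V
2. I_R1 = 9 A
3. P_R1 = 81 W
4. P_total = 81 W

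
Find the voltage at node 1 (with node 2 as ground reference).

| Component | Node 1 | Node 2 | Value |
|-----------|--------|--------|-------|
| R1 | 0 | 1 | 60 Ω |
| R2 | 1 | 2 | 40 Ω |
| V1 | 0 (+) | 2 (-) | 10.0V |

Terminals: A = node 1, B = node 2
Nodal analysis, taking node 2 as the 0 V reference.
Source V1 fixes V_0 = 10 V.
KCL at each unknown node (sum of currents leaving = 0; resistances in Ω):
  Node 1: (V_1 - 10)/60 + (V_1 - 0)/40 = 0
Collecting terms: 0.04167 × V_1 = 0.1667  =>  V_1 = 4 V
The requested potential is V_1 = 4 V.

Final answer: V_1 = 4 V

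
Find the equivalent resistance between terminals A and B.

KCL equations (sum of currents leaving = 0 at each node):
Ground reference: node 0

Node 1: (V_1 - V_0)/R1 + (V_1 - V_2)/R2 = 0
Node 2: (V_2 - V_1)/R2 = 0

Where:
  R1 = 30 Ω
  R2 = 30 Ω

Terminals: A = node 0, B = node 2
Reduce the network between node 0 (A) and node 2 (B) by series/parallel combination:
  Rs1 = R1 + R2 (series, joined only at node 1) = 30 + 30 = 60 Ω
R_eq = 60 Ω

Final answer: 60 Ω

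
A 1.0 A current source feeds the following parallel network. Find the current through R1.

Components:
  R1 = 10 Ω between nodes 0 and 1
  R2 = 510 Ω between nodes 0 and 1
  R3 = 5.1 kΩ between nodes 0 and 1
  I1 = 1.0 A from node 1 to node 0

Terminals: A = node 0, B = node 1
All resistors sit directly between nodes 0 and 1, so they are in parallel and share one voltage V; the full source current 1 A splits among them.
1/R_par = 1/10 + 1/510 + 1/5100 = 0.1022 S  =>  R_par = 9.789 Ω
V = I × R_par = 1 × 9.789 = 9.789 V
I_R1 = V/R1 = 9.789/10 = 0.9789 A

Final answer: 0.9789 A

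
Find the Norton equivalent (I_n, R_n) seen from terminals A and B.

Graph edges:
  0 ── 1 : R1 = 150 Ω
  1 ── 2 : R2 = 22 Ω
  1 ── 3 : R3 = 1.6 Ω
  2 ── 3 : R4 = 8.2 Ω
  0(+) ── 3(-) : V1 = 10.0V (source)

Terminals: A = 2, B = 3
Find the Thévenin equivalent first; then I_n = V_th/R_th and R_n = R_th.
Step 1 — V_th is the open-circuit voltage V_A - V_B (nothing connected across the terminals).
Nodal analysis, taking node 3 as the 0 V reference.
Source V1 fixes V_0 = 10 V.
KCL at each unknown node (sum of currents leaving = 0; resistances in Ω):
  Node 1: (V_1 - 10)/150 + (V_1 - V_2)/22 + (V_1 - 0)/1.6 = 0
  Node 2: (V_2 - V_1)/22 + (V_2 - 0)/8.2 = 0
Collecting terms (coefficients in siemens):
  0.6771·V_1 - 0.04545·V_2 = 0.06667
  0.1674·V_2 - 0.04545·V_1 = 0
Determinant D = (0.6771)(0.1674) - (-0.04545)(-0.04545) = 0.1113
V_1 = [(0.06667)(0.1674) - (-0.04545)(0)]/D = 0.1003 V
V_2 = [(0.6771)(0) - (0.06667)(-0.04545)]/D = 0.02723 V
V_th = V_2 - V_3 = 0.02723 - 0 = 0.02723 V
Step 2 — R_th: zero the source — replace V1 by a short circuit (node 3 merges into node 0) — and find the resistance seen between A (node 2) and B (node 0).
Reduce the network between node 2 (A) and node 0 (B) by series/parallel combination:
  Rp1 = R1 ‖ R3 (parallel, both between nodes 0 and 1) = 1/(1/150 + 1/1.6) = 1.583 Ω
  Rs1 = R2 + Rp1 (series, joined only at node 1) = 22 + 1.583 = 23.58 Ω
  Rp2 = R4 ‖ Rs1 (parallel, both between nodes 0 and 2) = 1/(1/8.2 + 1/23.58) = 6.084 Ω
R_th = 6.084 Ω
I_n = V_th/R_th = 0.02723/6.084 = 0.004475 A, and R_n = R_th = 6.084 Ω

Final answer: I_n = 0.004475 A, R_n = 6.084 Ω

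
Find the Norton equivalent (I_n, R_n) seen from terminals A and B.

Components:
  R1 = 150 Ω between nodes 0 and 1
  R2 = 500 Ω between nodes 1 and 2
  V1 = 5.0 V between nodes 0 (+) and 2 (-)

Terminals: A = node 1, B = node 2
Find the Thévenin equivalent first; then I_n = V_th/R_th and R_n = R_th.
Step 1 — V_th is the open-circuit voltage V_A - V_B (nothing connected across the terminals).
Nodal analysis, taking node 2 as the 0 V reference.
Source V1 fixes V_0 = 5 V.
KCL at each unknown node (sum of currents leaving = 0; resistances in Ω):
  Node 1: (V_1 - 5)/150 + (V_1 - 0)/500 = 0
Collecting terms: 0.008667 × V_1 = 0.03333  =>  V_1 = 3.846 V
V_th = V_1 - V_2 = 3.846 - 0 = 3.846 V
Step 2 — R_th: zero the source — replace V1 by a short circuit (node 2 merges into node 0) — and find the resistance seen between A (node 1) and B (node 0).
Reduce the network between node 1 (A) and node 0 (B) by series/parallel combination:
  Rp1 = R1 ‖ R2 (parallel, both between nodes 0 and 1) = 1/(1/150 + 1/500) = 115.4 Ω
R_th = 115.4 Ω
I_n = V_th/R_th = 3.846/115.4 = 0.03333 A, and R_n = R_th = 115.4 Ω

Final answer: I_n = 0.03333 A, R_n = 115.4 Ω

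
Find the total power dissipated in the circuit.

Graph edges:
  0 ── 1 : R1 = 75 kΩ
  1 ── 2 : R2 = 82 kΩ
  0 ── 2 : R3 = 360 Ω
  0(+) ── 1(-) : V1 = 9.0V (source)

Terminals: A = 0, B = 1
Nodal analysis, taking node 1 as the 0 V reference.
Source V1 fixes V_0 = 9 V.
KCL at each unknown node (sum of currents leaving = 0; resistances in Ω):
  Node 2: (V_2 - 0)/82000 + (V_2 - 9)/360 = 0
Collecting terms: 0.00279 × V_2 = 0.025  =>  V_2 = 8.961 V
Power in each resistor, P = (ΔV)²/R:
  P_R1 = (9 - 0)²/75000 = 0.00108 W
  P_R2 = (0 - 8.961)²/82000 = 0.0009792 W
  P_R3 = (9 - 8.961)²/360 = 0.000004299 W
P_total = P_R1 + P_R2 + P_R3 = 0.002063 W

Final answer: 0.002063 W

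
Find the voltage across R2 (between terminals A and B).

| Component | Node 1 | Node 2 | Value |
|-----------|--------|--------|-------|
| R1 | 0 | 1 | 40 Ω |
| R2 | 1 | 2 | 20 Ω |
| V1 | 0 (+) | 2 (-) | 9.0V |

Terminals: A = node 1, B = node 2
R1 and R2 are in series across V1 (node 0 → node 1 → node 2), and the output A–B is taken across R2, so this is a voltage divider.
Series current: I = V1/(R1 + R2) = 9/(40 + 20) = 9/60 = 0.15 A
V_R2 = I × R2 = V1 × R2/(R1 + R2) = 9 × 20/60 = 3 V

Final answer: 3 V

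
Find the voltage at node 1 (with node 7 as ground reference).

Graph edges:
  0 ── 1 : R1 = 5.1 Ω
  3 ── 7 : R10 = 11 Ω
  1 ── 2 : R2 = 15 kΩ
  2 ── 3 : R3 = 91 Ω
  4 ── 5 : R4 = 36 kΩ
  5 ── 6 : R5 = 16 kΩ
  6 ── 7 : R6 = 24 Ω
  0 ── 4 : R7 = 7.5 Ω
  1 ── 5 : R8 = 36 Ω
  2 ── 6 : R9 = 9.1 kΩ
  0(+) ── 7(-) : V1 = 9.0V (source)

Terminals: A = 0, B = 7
Nodal analysis, taking node 7 as the 0 V reference.
Source V1 fixes V_0 = 9 V.
KCL at each unknown node (sum of currents leaving = 0; resistances in Ω):
  Node 1: (V_1 - 9)/5.1 + (V_1 - V_2)/15000 + (V_1 - V_5)/36 = 0
  Node 2: (V_2 - V_1)/15000 + (V_2 - V_3)/91 + (V_2 - V_6)/9100 = 0
  Node 3: (V_3 - V_2)/91 + (V_3 - 0)/11 = 0
  Node 4: (V_4 - V_5)/36000 + (V_4 - 9)/7.5 = 0
  Node 5: (V_5 - V_4)/36000 + (V_5 - V_6)/16000 + (V_5 - V_1)/36 = 0
  Node 6: (V_6 - V_5)/16000 + (V_6 - 0)/24 + (V_6 - V_2)/9100 = 0
Collecting terms (coefficients in siemens):
  0.2239·V_1 - 0.00006667·V_2 - 0.02778·V_5 = 1.765
  0.01117·V_2 - 0.00006667·V_1 - 0.01099·V_3 - 0.0001099·V_6 = 0
  0.1019·V_3 - 0.01099·V_2 = 0
  0.1334·V_4 - 0.00002778·V_5 = 1.2
  0.02787·V_5 - 0.02778·V_1 - 0.00002778·V_4 - 0.0000625·V_6 = 0
  0.04184·V_6 - 0.0001099·V_2 - 0.0000625·V_5 = 0
Solving these 6 simultaneous equations (Gaussian elimination) gives:
  V_1 = 8.994 V, V_2 = 0.06023 V, V_3 = 0.006495 V, V_4 = 9 V
  V_5 = 8.974 V, V_6 = 0.01356 V
The requested potential is V_1 = 8.994 V.

Final answer: V_1 = 8.994 V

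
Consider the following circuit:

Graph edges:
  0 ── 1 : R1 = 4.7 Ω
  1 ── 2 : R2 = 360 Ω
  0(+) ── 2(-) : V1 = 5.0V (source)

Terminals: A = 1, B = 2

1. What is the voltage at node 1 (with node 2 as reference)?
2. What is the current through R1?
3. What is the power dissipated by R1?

Nodal analysis, taking node 2 as the 0 V reference.
Source V1 fixes V_0 = 5 V.
KCL at each unknown node (sum of currents leaving = 0; resistances in Ω):
  Node 1: (V_1 - 5)/4.7 + (V_1 - 0)/360 = 0
Collecting terms: 0.2155 × V_1 = 1.064  =>  V_1 = 4.936 V
Part 1:
  Read off the nodal solution: V_1 = 4.936 V
Part 2:
  I_R1 = (V_0 - V_1)/R1 = (5 - 4.936)/4.7 = 0.01371 A
  Magnitude: I_R1 = 0.01371 A
Part 3:
  I_R1 = (V_0 - V_1)/R1 = (5 - 4.936)/4.7 = 0.01371 A
  P_R1 = I_R1² × R1 = (0.01371)² × 4.7 = 0.0008834 W

Final answers:
1. V_1 = 4.936 V
2. I_R1 = 0.01371 A
3. P_R1 = 0.0008834 W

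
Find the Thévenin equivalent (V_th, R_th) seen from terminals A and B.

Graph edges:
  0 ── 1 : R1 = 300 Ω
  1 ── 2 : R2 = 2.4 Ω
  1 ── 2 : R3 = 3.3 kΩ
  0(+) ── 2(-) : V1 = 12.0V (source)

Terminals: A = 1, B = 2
Step 1 — V_th is the open-circuit voltage V_A - V_B (nothing connected across the terminals).
Nodal analysis, taking node 2 as the 0 V reference.
Source V1 fixes V_0 = 12 V.
KCL at each unknown node (sum of currents leaving = 0; resistances in Ω):
  Node 1: (V_1 - 12)/300 + (V_1 - 0)/2.4 + (V_1 - 0)/3300 = 0
Collecting terms: 0.4203 × V_1 = 0.04  =>  V_1 = 0.09517 V
V_th = V_1 - V_2 = 0.09517 - 0 = 0.09517 V
Step 2 — R_th: zero the source — replace V1 by a short circuit (node 2 merges into node 0) — and find the resistance seen between A (node 1) and B (node 0).
Reduce the network between node 1 (A) and node 0 (B) by series/parallel combination:
  Rp1 = R1 ‖ R2 ‖ R3 (parallel, all between nodes 0 and 1) = 1/(1/300 + 1/2.4 + 1/3300) = 2.379 Ω
R_th = 2.379 Ω

Final answer: V_th = 0.09517 V, R_th = 2.379 Ω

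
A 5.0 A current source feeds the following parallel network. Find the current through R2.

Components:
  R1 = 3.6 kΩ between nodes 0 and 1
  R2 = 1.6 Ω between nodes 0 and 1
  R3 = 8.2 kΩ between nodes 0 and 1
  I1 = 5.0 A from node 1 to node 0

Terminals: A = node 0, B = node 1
All resistors sit directly between nodes 0 and 1, so they are in parallel and share one voltage V; the full source current 5 A splits among them.
1/R_par = 1/3600 + 1/1.6 + 1/8200 = 0.6254 S  =>  R_par = 1.599 Ω
V = I × R_par = 5 × 1.599 = 7.995 V
I_R2 = V/R2 = 7.995/1.6 = 4.997 A

Final answer: 4.997 A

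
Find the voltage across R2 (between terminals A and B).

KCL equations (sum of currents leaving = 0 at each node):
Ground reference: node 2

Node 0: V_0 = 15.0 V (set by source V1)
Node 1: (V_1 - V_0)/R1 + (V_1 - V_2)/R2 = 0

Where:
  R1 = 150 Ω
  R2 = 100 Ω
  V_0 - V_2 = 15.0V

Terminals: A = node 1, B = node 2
R1 and R2 are in series across V1 (node 0 → node 1 → node 2), and the output A–B is taken across R2, so this is a voltage divider.
Series current: I = V1/(R1 + R2) = 15/(150 + 100) = 15/250 = 0.06 A
V_R2 = I × R2 = V1 × R2/(R1 + R2) = 15 × 100/250 = 6 V

Final answer: 6 V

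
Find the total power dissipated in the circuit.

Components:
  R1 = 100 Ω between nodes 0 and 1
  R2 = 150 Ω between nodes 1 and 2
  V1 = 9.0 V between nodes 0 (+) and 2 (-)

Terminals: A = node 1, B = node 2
Nodal analysis, taking node 2 as the 0 V reference.
Source V1 fixes V_0 = 9 V.
KCL at each unknown node (sum of currents leaving = 0; resistances in Ω):
  Node 1: (V_1 - 9)/100 + (V_1 - 0)/150 = 0
Collecting terms: 0.01667 × V_1 = 0.09  =>  V_1 = 5.4 V
Power in each resistor, P = (ΔV)²/R:
  P_R1 = (9 - 5.4)²/100 = 0.1296 W
  P_R2 = (5.4 - 0)²/150 = 0.1944 W
P_total = P_R1 + P_R2 = 0.324 W

Final answer: 0.324 W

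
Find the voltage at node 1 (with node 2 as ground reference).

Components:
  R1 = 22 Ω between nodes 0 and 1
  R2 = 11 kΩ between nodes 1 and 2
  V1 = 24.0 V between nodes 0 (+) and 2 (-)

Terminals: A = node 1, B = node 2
Nodal analysis, taking node 2 as the 0 V reference.
Source V1 fixes V_0 = 24 V.
KCL at each unknown node (sum of currents leaving = 0; resistances in Ω):
  Node 1: (V_1 - 24)/22 + (V_1 - 0)/11000 = 0
Collecting terms: 0.04555 × V_1 = 1.091  =>  V_1 = 23.95 V
The requested potential is V_1 = 23.95 V.

Final answer: V_1 = 23.95 V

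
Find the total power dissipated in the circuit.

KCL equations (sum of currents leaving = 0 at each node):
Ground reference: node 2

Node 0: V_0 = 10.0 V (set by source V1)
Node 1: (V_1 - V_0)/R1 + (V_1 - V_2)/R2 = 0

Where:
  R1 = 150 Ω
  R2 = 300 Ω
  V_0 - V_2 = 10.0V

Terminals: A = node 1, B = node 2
Nodal analysis, taking node 2 as the 0 V reference.
Source V1 fixes V_0 = 10 V.
KCL at each unknown node (sum of currents leaving = 0; resistances in Ω):
  Node 1: (V_1 - 10)/150 + (V_1 - 0)/300 = 0
Collecting terms: 0.01 × V_1 = 0.06667  =>  V_1 = 6.667 V
Power in each resistor, P = (ΔV)²/R:
  P_R1 = (10 - 6.667)²/150 = 0.07407 W
  P_R2 = (6.667 - 0)²/300 = 0.1481 W
P_total = P_R1 + P_R2 = 0.2222 W

Final answer: 0.2222 W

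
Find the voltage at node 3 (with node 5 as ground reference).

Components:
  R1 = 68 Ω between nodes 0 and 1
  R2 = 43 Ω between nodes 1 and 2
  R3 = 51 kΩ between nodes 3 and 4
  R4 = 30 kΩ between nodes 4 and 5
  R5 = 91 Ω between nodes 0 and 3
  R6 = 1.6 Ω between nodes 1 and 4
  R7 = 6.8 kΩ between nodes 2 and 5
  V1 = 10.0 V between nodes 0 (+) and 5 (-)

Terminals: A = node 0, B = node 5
Nodal analysis, taking node 5 as the 0 V reference.
Source V1 fixes V_0 = 10 V.
KCL at each unknown node (sum of currents leaving = 0; resistances in Ω):
  Node 1: (V_1 - 10)/68 + (V_1 - V_2)/43 + (V_1 - V_4)/1.6 = 0
  Node 2: (V_2 - V_1)/43 + (V_2 - 0)/6800 = 0
  Node 3: (V_3 - V_4)/51000 + (V_3 - 10)/91 = 0
  Node 4: (V_4 - V_3)/51000 + (V_4 - 0)/30000 + (V_4 - V_1)/1.6 = 0
Collecting terms (coefficients in siemens):
  0.663·V_1 - 0.02326·V_2 - 0.625·V_4 = 0.1471
  0.0234·V_2 - 0.02326·V_1 = 0
  0.01101·V_3 - 0.00001961·V_4 = 0.1099
  0.6251·V_4 - 0.625·V_1 - 0.00001961·V_3 = 0
Solving these 4 simultaneous equations (Gaussian elimination) gives:
  V_1 = 9.88 V, V_2 = 9.818 V, V_3 = 10 V, V_4 = 9.879 V
The requested potential is V_3 = 10 V.

Final answer: V_3 = 10 V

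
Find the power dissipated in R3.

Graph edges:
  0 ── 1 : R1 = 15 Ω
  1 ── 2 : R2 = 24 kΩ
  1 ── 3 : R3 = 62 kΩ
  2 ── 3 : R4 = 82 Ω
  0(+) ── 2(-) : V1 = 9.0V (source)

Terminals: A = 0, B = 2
Nodal analysis, taking node 2 as the 0 V reference.
Source V1 fixes V_0 = 9 V.
KCL at each unknown node (sum of currents leaving = 0; resistances in Ω):
  Node 1: (V_1 - 9)/15 + (V_1 - 0)/24000 + (V_1 - V_3)/62000 = 0
  Node 3: (V_3 - V_1)/62000 + (V_3 - 0)/82 = 0
Collecting terms (coefficients in siemens):
  0.06672·V_1 - 0.00001613·V_3 = 0.6
  0.01221·V_3 - 0.00001613·V_1 = 0
Determinant D = (0.06672)(0.01221) - (-0.00001613)(-0.00001613) = 0.0008148
V_1 = [(0.6)(0.01221) - (-0.00001613)(0)]/D = 8.992 V
V_3 = [(0.06672)(0) - (0.6)(-0.00001613)]/D = 0.01188 V
I_R3 = (V_1 - V_3)/R3 = (8.992 - 0.01188)/62000 = 0.0001448 A
P_R3 = I_R3² × R3 = (0.0001448)² × 62000 = 0.001301 W

Final answer: 0.001301 W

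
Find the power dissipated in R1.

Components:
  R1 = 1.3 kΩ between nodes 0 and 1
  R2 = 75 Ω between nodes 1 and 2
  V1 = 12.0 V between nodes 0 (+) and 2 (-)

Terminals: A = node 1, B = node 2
Nodal analysis, taking node 2 as the 0 V reference.
Source V1 fixes V_0 = 12 V.
KCL at each unknown node (sum of currents leaving = 0; resistances in Ω):
  Node 1: (V_1 - 12)/1300 + (V_1 - 0)/75 = 0
Collecting terms: 0.0141 × V_1 = 0.009231  =>  V_1 = 0.6545 V
I_R1 = (V_0 - V_1)/R1 = (12 - 0.6545)/1300 = 0.008727 A
P_R1 = I_R1² × R1 = (0.008727)² × 1300 = 0.09901 W

Final answer: 0.09901 W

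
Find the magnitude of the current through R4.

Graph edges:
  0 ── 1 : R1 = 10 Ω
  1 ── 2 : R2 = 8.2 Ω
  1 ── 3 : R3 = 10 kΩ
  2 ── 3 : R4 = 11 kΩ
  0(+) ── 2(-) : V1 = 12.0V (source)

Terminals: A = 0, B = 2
Nodal analysis, taking node 2 as the 0 V reference.
Source V1 fixes V_0 = 12 V.
KCL at each unknown node (sum of currents leaving = 0; resistances in Ω):
  Node 1: (V_1 - 12)/10 + (V_1 - 0)/8.2 + (V_1 - V_3)/10000 = 0
  Node 3: (V_3 - V_1)/10000 + (V_3 - 0)/11000 = 0
Collecting terms (coefficients in siemens):
  0.2221·V_1 - 0.0001·V_3 = 1.2
  0.0001909·V_3 - 0.0001·V_1 = 0
Determinant D = (0.2221)(0.0001909) - (-0.0001)(-0.0001) = 0.00004238
V_1 = [(1.2)(0.0001909) - (-0.0001)(0)]/D = 5.405 V
V_3 = [(0.2221)(0) - (1.2)(-0.0001)]/D = 2.831 V
I_R4 = (V_2 - V_3)/R4 = (0 - 2.831)/11000 = -0.0002574 A
|I_R4| = 0.0002574 A

Final answer: |I_R4| = 0.0002574 A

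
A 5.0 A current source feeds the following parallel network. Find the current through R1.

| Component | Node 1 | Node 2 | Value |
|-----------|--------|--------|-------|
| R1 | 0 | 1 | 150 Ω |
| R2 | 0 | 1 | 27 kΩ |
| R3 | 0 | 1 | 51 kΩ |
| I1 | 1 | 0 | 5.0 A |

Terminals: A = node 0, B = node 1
All resistors sit directly between nodes 0 and 1, so they are in parallel and share one voltage V; the full source current 5 A splits among them.
1/R_par = 1/150 + 1/27000 + 1/51000 = 0.006723 S  =>  R_par = 148.7 Ω
V = I × R_par = 5 × 148.7 = 743.7 V
I_R1 = V/R1 = 743.7/150 = 4.958 A

Final answer: 4.958 A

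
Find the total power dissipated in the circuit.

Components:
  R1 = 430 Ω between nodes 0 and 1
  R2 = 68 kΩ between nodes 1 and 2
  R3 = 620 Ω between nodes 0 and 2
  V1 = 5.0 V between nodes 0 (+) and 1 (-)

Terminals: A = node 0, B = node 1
Nodal analysis, taking node 1 as the 0 V reference.
Source V1 fixes V_0 = 5 V.
KCL at each unknown node (sum of currents leaving = 0; resistances in Ω):
  Node 2: (V_2 - 0)/68000 + (V_2 - 5)/620 = 0
Collecting terms: 0.001628 × V_2 = 0.008065  =>  V_2 = 4.955 V
Power in each resistor, P = (ΔV)²/R:
  P_R1 = (5 - 0)²/430 = 0.05814 W
  P_R2 = (0 - 4.955)²/68000 = 0.000361 W
  P_R3 = (5 - 4.955)²/620 = 0.000003292 W
P_total = P_R1 + P_R2 + P_R3 = 0.0585 W

Final answer: 0.0585 W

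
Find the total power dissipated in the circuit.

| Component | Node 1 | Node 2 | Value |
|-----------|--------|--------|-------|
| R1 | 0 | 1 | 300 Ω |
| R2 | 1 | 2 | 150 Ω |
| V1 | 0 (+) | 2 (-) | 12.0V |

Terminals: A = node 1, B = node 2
Nodal analysis, taking node 2 as the 0 V reference.
Source V1 fixes V_0 = 12 V.
KCL at each unknown node (sum of currents leaving = 0; resistances in Ω):
  Node 1: (V_1 - 12)/300 + (V_1 - 0)/150 = 0
Collecting terms: 0.01 × V_1 = 0.04  =>  V_1 = 4 V
Power in each resistor, P = (ΔV)²/R:
  P_R1 = (12 - 4)²/300 = 0.2133 W
  P_R2 = (4 - 0)²/150 = 0.1067 W
P_total = P_R1 + P_R2 = 0.32 W

Final answer: 0.32 W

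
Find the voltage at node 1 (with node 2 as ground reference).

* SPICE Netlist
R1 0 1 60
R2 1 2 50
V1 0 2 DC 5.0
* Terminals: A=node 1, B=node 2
Nodal analysis, taking node 2 as the 0 V reference.
Source V1 fixes V_0 = 5 V.
KCL at each unknown node (sum of currents leaving = 0; resistances in Ω):
  Node 1: (V_1 - 5)/60 + (V_1 - 0)/50 = 0
Collecting terms: 0.03667 × V_1 = 0.08333  =>  V_1 = 2.273 V
The requested potential is V_1 = 2.273 V.

Final answer: V_1 = 2.273 V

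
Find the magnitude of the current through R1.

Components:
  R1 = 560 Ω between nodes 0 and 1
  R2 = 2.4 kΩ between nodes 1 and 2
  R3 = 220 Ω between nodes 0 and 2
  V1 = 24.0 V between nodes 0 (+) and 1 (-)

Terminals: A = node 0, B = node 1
Nodal analysis, taking node 1 as the 0 V reference.
Source V1 fixes V_0 = 24 V.
KCL at each unknown node (sum of currents leaving = 0; resistances in Ω):
  Node 2: (V_2 - 0)/2400 + (V_2 - 24)/220 = 0
Collecting terms: 0.004962 × V_2 = 0.1091  =>  V_2 = 21.98 V
I_R1 = (V_0 - V_1)/R1 = (24 - 0)/560 = 0.04286 A
|I_R1| = 0.04286 A

Final answer: |I_R1| = 0.04286 A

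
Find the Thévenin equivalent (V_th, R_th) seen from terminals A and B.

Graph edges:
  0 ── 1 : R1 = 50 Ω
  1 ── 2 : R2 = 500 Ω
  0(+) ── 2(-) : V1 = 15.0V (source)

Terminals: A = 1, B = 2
Step 1 — V_th is the open-circuit voltage V_A - V_B (nothing connected across the terminals).
Nodal analysis, taking node 2 as the 0 V reference.
Source V1 fixes V_0 = 15 V.
KCL at each unknown node (sum of currents leaving = 0; resistances in Ω):
  Node 1: (V_1 - 15)/50 + (V_1 - 0)/500 = 0
Collecting terms: 0.022 × V_1 = 0.3  =>  V_1 = 13.64 V
V_th = V_1 - V_2 = 13.64 - 0 = 13.64 V
Step 2 — R_th: zero the source — replace V1 by a short circuit (node 2 merges into node 0) — and find the resistance seen between A (node 1) and B (node 0).
Reduce the network between node 1 (A) and node 0 (B) by series/parallel combination:
  Rp1 = R1 ‖ R2 (parallel, both between nodes 0 and 1) = 1/(1/50 + 1/500) = 45.45 Ω
R_th = 45.45 Ω

Final answer: V_th = 13.64 V, R_th = 45.45 Ω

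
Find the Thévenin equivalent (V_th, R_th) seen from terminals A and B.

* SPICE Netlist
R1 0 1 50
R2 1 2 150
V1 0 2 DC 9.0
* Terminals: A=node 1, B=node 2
Step 1 — V_th is the open-circuit voltage V_A - V_B (nothing connected across the terminals).
Nodal analysis, taking node 2 as the 0 V reference.
Source V1 fixes V_0 = 9 V.
KCL at each unknown node (sum of currents leaving = 0; resistances in Ω):
  Node 1: (V_1 - 9)/50 + (V_1 - 0)/150 = 0
Collecting terms: 0.02667 × V_1 = 0.18  =>  V_1 = 6.75 V
V_th = V_1 - V_2 = 6.75 - 0 = 6.75 V
Step 2 — R_th: zero the source — replace V1 by a short circuit (node 2 merges into node 0) — and find the resistance seen between A (node 1) and B (node 0).
Reduce the network between node 1 (A) and node 0 (B) by series/parallel combination:
  Rp1 = R1 ‖ R2 (parallel, both between nodes 0 and 1) = 1/(1/50 + 1/150) = 37.5 Ω
R_th = 37.5 Ω

Final answer: V_th = 6.75 V, R_th = 37.5 Ω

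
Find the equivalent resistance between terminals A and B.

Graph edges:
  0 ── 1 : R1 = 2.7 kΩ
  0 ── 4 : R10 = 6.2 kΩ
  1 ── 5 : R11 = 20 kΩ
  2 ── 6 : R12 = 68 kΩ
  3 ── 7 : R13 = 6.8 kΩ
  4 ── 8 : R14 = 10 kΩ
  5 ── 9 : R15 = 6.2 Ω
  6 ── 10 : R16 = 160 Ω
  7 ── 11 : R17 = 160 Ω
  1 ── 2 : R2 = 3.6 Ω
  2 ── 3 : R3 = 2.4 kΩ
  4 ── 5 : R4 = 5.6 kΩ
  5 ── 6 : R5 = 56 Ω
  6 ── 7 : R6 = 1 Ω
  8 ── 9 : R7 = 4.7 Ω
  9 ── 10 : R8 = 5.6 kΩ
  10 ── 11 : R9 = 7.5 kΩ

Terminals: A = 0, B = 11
The network is not a plain series/parallel combination. Inject a 1 A test current into terminal A (node 0) and return it from terminal B (node 11); then R_eq = V_A / (1 A).
Nodal analysis, taking node 11 as the 0 V reference.
Current source I_test pushes 1 A into node 0 and draws it out of node 11.
KCL at each unknown node (sum of currents leaving = 0; resistances in Ω):
  Node 0: (V_0 - V_1)/2700 + (V_0 - V_4)/6200 - 1 = 0
  Node 1: (V_1 - V_0)/2700 + (V_1 - V_2)/3.6 + (V_1 - V_5)/20000 = 0
  Node 2: (V_2 - V_1)/3.6 + (V_2 - V_3)/2400 + (V_2 - V_6)/68000 = 0
  Node 3: (V_3 - V_2)/2400 + (V_3 - V_7)/6800 = 0
  Node 4: (V_4 - V_0)/6200 + (V_4 - V_5)/5600 + (V_4 - V_8)/10000 = 0
  Node 5: (V_5 - V_1)/20000 + (V_5 - V_4)/5600 + (V_5 - V_6)/56 + (V_5 - V_9)/6.2 = 0
  Node 6: (V_6 - V_2)/68000 + (V_6 - V_5)/56 + (V_6 - V_7)/1 + (V_6 - V_10)/160 = 0
  Node 7: (V_7 - V_3)/6800 + (V_7 - V_6)/1 + (V_7 - 0)/160 = 0
  Node 8: (V_8 - V_4)/10000 + (V_8 - V_9)/4.7 = 0
  Node 9: (V_9 - V_5)/6.2 + (V_9 - V_8)/4.7 + (V_9 - V_10)/5600 = 0
  Node 10: (V_10 - V_6)/160 + (V_10 - V_9)/5600 + (V_10 - 0)/7500 = 0
Collecting terms (coefficients in siemens):
  0.0005317·V_0 - 0.0003704·V_1 - 0.0001613·V_4 = 1
  0.2782·V_1 - 0.0003704·V_0 - 0.2778·V_2 - 0.00005·V_5 = 0
  0.2782·V_2 - 0.2778·V_1 - 0.0004167·V_3 - 0.00001471·V_6 = 0
  0.0005637·V_3 - 0.0004167·V_2 - 0.0001471·V_7 = 0
  0.0004399·V_4 - 0.0001613·V_0 - 0.0001786·V_5 - 0.0001·V_8 = 0
  0.1794·V_5 - 0.00005·V_1 - 0.0001786·V_4 - 0.01786·V_6 - 0.1613·V_9 = 0
  1.024·V_6 - 0.00001471·V_2 - 0.01786·V_5 - 1·V_7 - 0.00625·V_10 = 0
  1.006·V_7 - 0.0001471·V_3 - 1·V_6 = 0
  0.2129·V_8 - 0.0001·V_4 - 0.2128·V_9 = 0
  0.3742·V_9 - 0.1613·V_5 - 0.2128·V_8 - 0.0001786·V_10 = 0
  0.006562·V_10 - 0.00625·V_6 - 0.0001786·V_9 = 0
Solving these 11 simultaneous equations (Gaussian elimination) gives:
  V_0 = 4719 V, V_1 = 3268 V, V_2 = 3266 V, V_3 = 2455 V
  V_4 = 1852 V, V_5 = 191.5 V, V_6 = 157.3 V, V_7 = 156.7 V
  V_8 = 193.2 V, V_9 = 192.5 V, V_10 = 155.1 V
R_eq = V_0 / 1 A = 4719 Ω = 4.719 kΩ

Final answer: 4.719 kΩ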